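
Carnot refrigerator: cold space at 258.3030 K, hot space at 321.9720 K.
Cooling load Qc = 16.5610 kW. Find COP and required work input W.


COP = 258.3030 / 63.6690 = 4.0570
W = 16.5610 / 4.0570 = 4.0821 kW

COP = 4.0570, W = 4.0821 kW


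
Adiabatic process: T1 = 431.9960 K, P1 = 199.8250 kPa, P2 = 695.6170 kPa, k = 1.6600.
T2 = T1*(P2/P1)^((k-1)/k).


(k-1)/k = 0.3976
(P2/P1)^exp = 1.6420
T2 = 431.9960 * 1.6420 = 709.3532 K

709.3532 K


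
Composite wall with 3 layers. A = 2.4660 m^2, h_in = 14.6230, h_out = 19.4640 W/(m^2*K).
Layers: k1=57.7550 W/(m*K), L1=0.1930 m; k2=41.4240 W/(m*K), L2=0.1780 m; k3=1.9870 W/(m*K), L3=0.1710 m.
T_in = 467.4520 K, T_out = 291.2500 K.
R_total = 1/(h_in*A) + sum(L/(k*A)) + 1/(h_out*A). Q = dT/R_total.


R_conv_in = 1/(14.6230*2.4660) = 0.0277
R_1 = 0.1930/(57.7550*2.4660) = 0.0014
R_2 = 0.1780/(41.4240*2.4660) = 0.0017
R_3 = 0.1710/(1.9870*2.4660) = 0.0349
R_conv_out = 1/(19.4640*2.4660) = 0.0208
R_total = 0.0866 K/W
Q = 176.2020 / 0.0866 = 2035.5722 W

R_total = 0.0866 K/W, Q = 2035.5722 W


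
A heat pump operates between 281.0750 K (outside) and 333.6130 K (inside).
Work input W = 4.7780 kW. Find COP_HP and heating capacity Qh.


COP = 333.6130 / 52.5380 = 6.3499
Qh = 6.3499 * 4.7780 = 30.3400 kW

COP = 6.3499, Qh = 30.3400 kW


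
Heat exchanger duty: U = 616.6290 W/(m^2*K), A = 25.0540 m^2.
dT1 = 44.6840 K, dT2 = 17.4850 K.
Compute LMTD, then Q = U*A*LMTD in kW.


LMTD = 28.9884 K
Q = 616.6290 * 25.0540 * 28.9884 = 447842.3310 W = 447.8423 kW

447.8423 kW


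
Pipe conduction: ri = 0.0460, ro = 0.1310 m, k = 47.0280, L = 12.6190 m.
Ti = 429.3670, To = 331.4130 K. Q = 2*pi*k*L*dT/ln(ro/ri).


dT = 97.9540 K
ln(ro/ri) = 1.0466
Q = 2*pi*47.0280*12.6190*97.9540 / 1.0466 = 348996.4844 W

348996.4844 W


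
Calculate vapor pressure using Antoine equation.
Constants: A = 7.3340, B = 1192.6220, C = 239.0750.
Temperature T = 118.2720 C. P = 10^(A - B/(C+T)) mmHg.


C+T = 357.3470
B/(C+T) = 3.3374
log10(P) = 7.3340 - 3.3374 = 3.9966
P = 10^3.9966 = 9921.2428 mmHg

9921.2428 mmHg


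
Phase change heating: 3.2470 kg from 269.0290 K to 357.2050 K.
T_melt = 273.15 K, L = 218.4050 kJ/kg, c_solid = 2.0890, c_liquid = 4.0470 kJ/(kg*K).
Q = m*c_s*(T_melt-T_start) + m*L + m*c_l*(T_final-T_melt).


Q1 (sensible, solid) = 3.2470 * 2.0890 * 4.1210 = 27.9527 kJ
Q2 (latent) = 3.2470 * 218.4050 = 709.1610 kJ
Q3 (sensible, liquid) = 3.2470 * 4.0470 * 84.0550 = 1104.5339 kJ
Q_total = 1841.6476 kJ

1841.6476 kJ


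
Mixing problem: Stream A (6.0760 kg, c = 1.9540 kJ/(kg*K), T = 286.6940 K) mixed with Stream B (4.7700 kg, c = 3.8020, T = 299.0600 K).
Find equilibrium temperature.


num = 8827.3903
den = 30.0080
Tf = 294.1675 K

294.1675 K


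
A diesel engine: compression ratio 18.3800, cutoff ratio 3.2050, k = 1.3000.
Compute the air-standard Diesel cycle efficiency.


r^(k-1) = 2.3950
rc^k = 4.5454
eta = 0.4836 = 48.3566%

48.3566%


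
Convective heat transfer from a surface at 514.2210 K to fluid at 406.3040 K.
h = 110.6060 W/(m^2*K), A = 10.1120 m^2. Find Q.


dT = 107.9170 K
Q = 110.6060 * 10.1120 * 107.9170 = 120699.5390 W

120699.5390 W


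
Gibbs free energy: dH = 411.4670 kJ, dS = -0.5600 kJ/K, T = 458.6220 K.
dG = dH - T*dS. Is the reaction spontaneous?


T*dS = 458.6220 * -0.5600 = -256.8283 kJ
dG = 411.4670 + 256.8283 = 668.2953 kJ (non-spontaneous)

dG = 668.2953 kJ, non-spontaneous


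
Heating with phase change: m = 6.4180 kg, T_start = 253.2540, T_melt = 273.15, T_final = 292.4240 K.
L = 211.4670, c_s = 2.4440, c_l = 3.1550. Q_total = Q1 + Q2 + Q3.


Q1 (sensible, solid) = 6.4180 * 2.4440 * 19.8960 = 312.0805 kJ
Q2 (latent) = 6.4180 * 211.4670 = 1357.1952 kJ
Q3 (sensible, liquid) = 6.4180 * 3.1550 * 19.2740 = 390.2752 kJ
Q_total = 2059.5509 kJ

2059.5509 kJ


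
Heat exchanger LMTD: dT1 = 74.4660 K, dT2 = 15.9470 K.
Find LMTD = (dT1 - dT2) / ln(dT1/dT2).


dT1/dT2 = 4.6696
ln(dT1/dT2) = 1.5411
LMTD = 58.5190 / 1.5411 = 37.9729 K

37.9729 K


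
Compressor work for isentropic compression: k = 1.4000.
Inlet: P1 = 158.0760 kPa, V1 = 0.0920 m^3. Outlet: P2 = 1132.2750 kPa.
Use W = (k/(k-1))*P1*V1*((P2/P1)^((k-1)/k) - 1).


(k-1)/k = 0.2857
(P2/P1)^exp = 1.7551
W = 3.5000 * 158.0760 * 0.0920 * (1.7551 - 1) = 38.4367 kJ

38.4367 kJ


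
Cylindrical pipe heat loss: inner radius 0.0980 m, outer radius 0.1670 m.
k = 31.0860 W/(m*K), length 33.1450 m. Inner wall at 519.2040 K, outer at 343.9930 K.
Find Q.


dT = 175.2110 K
ln(ro/ri) = 0.5330
Q = 2*pi*31.0860*33.1450*175.2110 / 0.5330 = 2128018.6861 W

2128018.6861 W


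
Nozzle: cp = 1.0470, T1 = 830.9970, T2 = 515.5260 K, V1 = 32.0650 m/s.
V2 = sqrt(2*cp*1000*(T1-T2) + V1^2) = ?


dT = 315.4710 K
2*cp*1000*dT = 660596.2740
V1^2 = 1028.1642
V2 = sqrt(661624.4382) = 813.4030 m/s

813.4030 m/s


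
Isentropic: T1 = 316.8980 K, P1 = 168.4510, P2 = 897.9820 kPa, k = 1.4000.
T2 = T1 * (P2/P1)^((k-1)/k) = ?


(k-1)/k = 0.2857
(P2/P1)^exp = 1.6131
T2 = 316.8980 * 1.6131 = 511.1813 K

511.1813 K


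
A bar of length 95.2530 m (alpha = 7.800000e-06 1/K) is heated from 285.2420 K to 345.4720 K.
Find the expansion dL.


dT = 60.2300 K
dL = 7.800000e-06 * 95.2530 * 60.2300 = 0.044749 m
L_final = 95.297749 m

dL = 0.044749 m


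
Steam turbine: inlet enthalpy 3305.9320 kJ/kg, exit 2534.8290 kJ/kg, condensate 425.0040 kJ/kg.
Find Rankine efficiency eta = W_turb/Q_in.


W = 771.1030 kJ/kg
Q_in = 2880.9280 kJ/kg
eta = 0.2677 = 26.7658%

eta = 26.7658%


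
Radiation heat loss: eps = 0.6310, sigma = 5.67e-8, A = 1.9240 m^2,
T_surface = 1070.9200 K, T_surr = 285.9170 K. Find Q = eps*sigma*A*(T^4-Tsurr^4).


T^4 = 1.3153e+12
Tsurr^4 = 6.6828e+09
Q = 0.6310 * 5.67e-8 * 1.9240 * 1.3086e+12 = 90081.0452 W

90081.0452 W


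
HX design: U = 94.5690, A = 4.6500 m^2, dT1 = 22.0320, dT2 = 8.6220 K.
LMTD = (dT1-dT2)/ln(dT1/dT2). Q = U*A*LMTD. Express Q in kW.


LMTD = 14.2936 K
Q = 94.5690 * 4.6500 * 14.2936 = 6285.5731 W = 6.2856 kW

6.2856 kW


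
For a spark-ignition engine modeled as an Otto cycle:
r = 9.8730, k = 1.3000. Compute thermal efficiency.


r^(k-1) = 1.9876
eta = 1 - 1/1.9876 = 0.4969 = 49.6887%

49.6887%


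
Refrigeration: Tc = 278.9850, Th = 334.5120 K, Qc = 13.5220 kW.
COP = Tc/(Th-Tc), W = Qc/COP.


COP = 278.9850 / 55.5270 = 5.0243
W = 13.5220 / 5.0243 = 2.6913 kW

COP = 5.0243, W = 2.6913 kW


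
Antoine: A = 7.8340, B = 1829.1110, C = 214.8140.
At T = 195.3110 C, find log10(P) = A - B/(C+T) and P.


C+T = 410.1250
B/(C+T) = 4.4599
log10(P) = 7.8340 - 4.4599 = 3.3741
P = 10^3.3741 = 2366.5374 mmHg

2366.5374 mmHg


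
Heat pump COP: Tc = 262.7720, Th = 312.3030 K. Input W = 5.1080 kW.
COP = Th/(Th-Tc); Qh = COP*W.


COP = 312.3030 / 49.5310 = 6.3052
Qh = 6.3052 * 5.1080 = 32.2070 kW

COP = 6.3052, Qh = 32.2070 kW


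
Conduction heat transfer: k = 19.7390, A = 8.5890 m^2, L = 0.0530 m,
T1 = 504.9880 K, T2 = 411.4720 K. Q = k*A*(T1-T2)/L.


dT = 93.5160 K
Q = 19.7390 * 8.5890 * 93.5160 / 0.0530 = 299142.2821 W

299142.2821 W


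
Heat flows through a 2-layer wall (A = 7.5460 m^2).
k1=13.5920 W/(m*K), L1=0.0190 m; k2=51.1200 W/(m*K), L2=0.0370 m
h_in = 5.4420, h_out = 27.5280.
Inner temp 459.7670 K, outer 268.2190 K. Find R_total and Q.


R_conv_in = 1/(5.4420*7.5460) = 0.0244
R_1 = 0.0190/(13.5920*7.5460) = 0.0002
R_2 = 0.0370/(51.1200*7.5460) = 9.5917e-05
R_conv_out = 1/(27.5280*7.5460) = 0.0048
R_total = 0.0294 K/W
Q = 191.5480 / 0.0294 = 6504.9204 W

R_total = 0.0294 K/W, Q = 6504.9204 W


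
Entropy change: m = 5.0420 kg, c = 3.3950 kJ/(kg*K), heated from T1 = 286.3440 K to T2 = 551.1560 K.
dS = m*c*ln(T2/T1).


T2/T1 = 1.9248
ln(T2/T1) = 0.6548
dS = 5.0420 * 3.3950 * 0.6548 = 11.2090 kJ/K

11.2090 kJ/K


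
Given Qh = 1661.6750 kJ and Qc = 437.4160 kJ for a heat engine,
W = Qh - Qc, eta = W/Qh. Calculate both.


W = 1661.6750 - 437.4160 = 1224.2590 kJ
eta = 1224.2590 / 1661.6750 = 0.7368 = 73.6762%

W = 1224.2590 kJ, eta = 73.6762%


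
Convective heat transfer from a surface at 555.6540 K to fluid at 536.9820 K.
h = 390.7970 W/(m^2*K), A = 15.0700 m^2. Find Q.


dT = 18.6720 K
Q = 390.7970 * 15.0700 * 18.6720 = 109965.2111 W

109965.2111 W


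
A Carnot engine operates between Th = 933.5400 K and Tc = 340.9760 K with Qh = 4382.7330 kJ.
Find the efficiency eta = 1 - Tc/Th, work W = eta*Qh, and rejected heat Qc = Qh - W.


eta = 1 - 340.9760/933.5400 = 0.6347
W = 0.6347 * 4382.7330 = 2781.9374 kJ
Qc = 4382.7330 - 2781.9374 = 1600.7956 kJ

eta = 63.4749%, W = 2781.9374 kJ, Qc = 1600.7956 kJ


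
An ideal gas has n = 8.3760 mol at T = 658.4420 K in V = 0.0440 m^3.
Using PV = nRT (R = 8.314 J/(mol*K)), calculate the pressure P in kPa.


P = nRT/V = 8.3760 * 8.314 * 658.4420 / 0.0440
= 45852.6261 / 0.0440 = 1042105.1395 Pa = 1042.1051 kPa

1042.1051 kPa


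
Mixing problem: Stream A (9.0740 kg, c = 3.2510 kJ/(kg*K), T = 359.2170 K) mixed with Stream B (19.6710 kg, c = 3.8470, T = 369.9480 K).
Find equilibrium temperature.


num = 38592.3181
den = 105.1739
Tf = 366.9381 K

366.9381 K


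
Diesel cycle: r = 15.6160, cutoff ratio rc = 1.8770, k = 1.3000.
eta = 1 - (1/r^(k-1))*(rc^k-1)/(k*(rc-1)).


r^(k-1) = 2.2807
rc^k = 2.2673
eta = 0.5126 = 51.2633%

51.2633%


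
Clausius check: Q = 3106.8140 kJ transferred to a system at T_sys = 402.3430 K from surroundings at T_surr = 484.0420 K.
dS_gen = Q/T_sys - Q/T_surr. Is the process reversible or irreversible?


dS_sys = 3106.8140/402.3430 = 7.7218 kJ/K
dS_surr = -3106.8140/484.0420 = -6.4185 kJ/K
dS_gen = 7.7218 - 6.4185 = 1.3033 kJ/K (irreversible)

dS_gen = 1.3033 kJ/K, irreversible


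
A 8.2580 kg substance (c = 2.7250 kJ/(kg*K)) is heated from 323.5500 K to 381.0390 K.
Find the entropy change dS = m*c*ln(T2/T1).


T2/T1 = 1.1777
ln(T2/T1) = 0.1635
dS = 8.2580 * 2.7250 * 0.1635 = 3.6803 kJ/K

3.6803 kJ/K


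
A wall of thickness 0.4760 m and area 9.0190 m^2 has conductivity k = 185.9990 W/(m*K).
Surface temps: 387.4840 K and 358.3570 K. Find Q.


dT = 29.1270 K
Q = 185.9990 * 9.0190 * 29.1270 / 0.4760 = 102649.7271 W

102649.7271 W


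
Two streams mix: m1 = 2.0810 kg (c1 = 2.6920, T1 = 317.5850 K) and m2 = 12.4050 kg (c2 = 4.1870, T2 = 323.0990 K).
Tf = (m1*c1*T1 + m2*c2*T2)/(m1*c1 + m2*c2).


num = 18560.8041
den = 57.5418
Tf = 322.5622 K

322.5622 K


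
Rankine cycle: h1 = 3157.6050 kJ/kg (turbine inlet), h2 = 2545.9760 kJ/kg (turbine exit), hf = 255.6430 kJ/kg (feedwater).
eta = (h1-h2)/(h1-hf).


W = 611.6290 kJ/kg
Q_in = 2901.9620 kJ/kg
eta = 0.2108 = 21.0764%

eta = 21.0764%


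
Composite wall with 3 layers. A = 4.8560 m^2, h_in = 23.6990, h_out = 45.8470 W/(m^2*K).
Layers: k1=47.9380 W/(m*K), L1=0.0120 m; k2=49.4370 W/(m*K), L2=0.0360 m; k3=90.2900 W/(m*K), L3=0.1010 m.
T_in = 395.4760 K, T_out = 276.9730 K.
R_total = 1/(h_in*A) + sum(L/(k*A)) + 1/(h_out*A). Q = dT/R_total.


R_conv_in = 1/(23.6990*4.8560) = 0.0087
R_1 = 0.0120/(47.9380*4.8560) = 5.1549e-05
R_2 = 0.0360/(49.4370*4.8560) = 0.0001
R_3 = 0.1010/(90.2900*4.8560) = 0.0002
R_conv_out = 1/(45.8470*4.8560) = 0.0045
R_total = 0.0136 K/W
Q = 118.5030 / 0.0136 = 8705.1396 W

R_total = 0.0136 K/W, Q = 8705.1396 W


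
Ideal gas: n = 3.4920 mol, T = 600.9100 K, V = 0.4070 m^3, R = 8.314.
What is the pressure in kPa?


P = nRT/V = 3.4920 * 8.314 * 600.9100 / 0.4070
= 17445.9124 / 0.4070 = 42864.6495 Pa = 42.8646 kPa

42.8646 kPa


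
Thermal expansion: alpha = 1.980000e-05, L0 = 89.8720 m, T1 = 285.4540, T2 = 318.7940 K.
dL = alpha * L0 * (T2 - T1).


dT = 33.3400 K
dL = 1.980000e-05 * 89.8720 * 33.3400 = 0.059327 m
L_final = 89.931327 m

dL = 0.059327 m


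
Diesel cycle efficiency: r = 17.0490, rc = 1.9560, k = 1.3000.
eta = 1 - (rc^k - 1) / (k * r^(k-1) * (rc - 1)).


r^(k-1) = 2.3416
rc^k = 2.3921
eta = 0.5216 = 52.1635%

52.1635%


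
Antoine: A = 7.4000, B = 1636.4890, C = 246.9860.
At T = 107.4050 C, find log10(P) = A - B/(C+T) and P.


C+T = 354.3910
B/(C+T) = 4.6177
log10(P) = 7.4000 - 4.6177 = 2.7823
P = 10^2.7823 = 605.6896 mmHg

605.6896 mmHg


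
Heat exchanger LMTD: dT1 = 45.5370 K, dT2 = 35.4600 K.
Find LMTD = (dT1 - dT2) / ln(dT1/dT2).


dT1/dT2 = 1.2842
ln(dT1/dT2) = 0.2501
LMTD = 10.0770 / 0.2501 = 40.2887 K

40.2887 K


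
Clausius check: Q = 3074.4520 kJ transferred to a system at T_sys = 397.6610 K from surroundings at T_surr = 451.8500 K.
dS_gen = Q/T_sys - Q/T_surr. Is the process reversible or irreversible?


dS_sys = 3074.4520/397.6610 = 7.7313 kJ/K
dS_surr = -3074.4520/451.8500 = -6.8041 kJ/K
dS_gen = 7.7313 - 6.8041 = 0.9272 kJ/K (irreversible)

dS_gen = 0.9272 kJ/K, irreversible


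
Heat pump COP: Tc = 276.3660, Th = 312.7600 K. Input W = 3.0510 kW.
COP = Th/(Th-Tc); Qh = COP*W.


COP = 312.7600 / 36.3940 = 8.5937
Qh = 8.5937 * 3.0510 = 26.2195 kW

COP = 8.5937, Qh = 26.2195 kW


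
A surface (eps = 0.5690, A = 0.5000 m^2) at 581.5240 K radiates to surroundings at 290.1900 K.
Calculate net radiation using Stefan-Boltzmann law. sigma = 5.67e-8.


T^4 = 1.1436e+11
Tsurr^4 = 7.0914e+09
Q = 0.5690 * 5.67e-8 * 0.5000 * 1.0727e+11 = 1730.3513 W

1730.3513 W


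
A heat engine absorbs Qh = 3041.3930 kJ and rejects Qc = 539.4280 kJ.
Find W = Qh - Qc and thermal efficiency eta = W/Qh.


W = 3041.3930 - 539.4280 = 2501.9650 kJ
eta = 2501.9650 / 3041.3930 = 0.8226 = 82.2638%

W = 2501.9650 kJ, eta = 82.2638%


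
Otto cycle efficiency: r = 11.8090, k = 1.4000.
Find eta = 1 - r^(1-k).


r^(k-1) = 2.6846
eta = 1 - 1/2.6846 = 0.6275 = 62.7510%

62.7510%


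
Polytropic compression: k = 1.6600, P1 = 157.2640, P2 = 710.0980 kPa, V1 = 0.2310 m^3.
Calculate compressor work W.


(k-1)/k = 0.3976
(P2/P1)^exp = 1.8210
W = 2.5152 * 157.2640 * 0.2310 * (1.8210 - 1) = 75.0105 kJ

75.0105 kJ


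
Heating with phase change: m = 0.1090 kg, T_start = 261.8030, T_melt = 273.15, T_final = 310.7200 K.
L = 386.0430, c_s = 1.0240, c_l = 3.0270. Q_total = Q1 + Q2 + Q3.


Q1 (sensible, solid) = 0.1090 * 1.0240 * 11.3470 = 1.2665 kJ
Q2 (latent) = 0.1090 * 386.0430 = 42.0787 kJ
Q3 (sensible, liquid) = 0.1090 * 3.0270 * 37.5700 = 12.3960 kJ
Q_total = 55.7412 kJ

55.7412 kJ


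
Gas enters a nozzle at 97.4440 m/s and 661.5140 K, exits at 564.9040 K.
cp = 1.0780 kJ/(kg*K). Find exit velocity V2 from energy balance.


dT = 96.6100 K
2*cp*1000*dT = 208291.1600
V1^2 = 9495.3331
V2 = sqrt(217786.4931) = 466.6760 m/s

466.6760 m/s


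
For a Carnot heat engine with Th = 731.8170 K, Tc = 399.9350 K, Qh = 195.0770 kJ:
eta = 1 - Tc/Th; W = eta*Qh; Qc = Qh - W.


eta = 1 - 399.9350/731.8170 = 0.4535
W = 0.4535 * 195.0770 = 88.4682 kJ
Qc = 195.0770 - 88.4682 = 106.6088 kJ

eta = 45.3504%, W = 88.4682 kJ, Qc = 106.6088 kJ


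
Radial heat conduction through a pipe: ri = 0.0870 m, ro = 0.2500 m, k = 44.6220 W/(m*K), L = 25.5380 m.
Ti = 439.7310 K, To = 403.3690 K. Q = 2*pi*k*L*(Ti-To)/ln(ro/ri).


dT = 36.3620 K
ln(ro/ri) = 1.0556
Q = 2*pi*44.6220*25.5380*36.3620 / 1.0556 = 246651.3993 W

246651.3993 W


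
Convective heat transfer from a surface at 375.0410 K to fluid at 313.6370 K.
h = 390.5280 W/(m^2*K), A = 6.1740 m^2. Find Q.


dT = 61.4040 K
Q = 390.5280 * 6.1740 * 61.4040 = 148052.4046 W

148052.4046 W


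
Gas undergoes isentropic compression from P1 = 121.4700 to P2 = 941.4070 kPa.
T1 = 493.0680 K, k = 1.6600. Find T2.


(k-1)/k = 0.3976
(P2/P1)^exp = 2.2573
T2 = 493.0680 * 2.2573 = 1112.9798 K

1112.9798 K


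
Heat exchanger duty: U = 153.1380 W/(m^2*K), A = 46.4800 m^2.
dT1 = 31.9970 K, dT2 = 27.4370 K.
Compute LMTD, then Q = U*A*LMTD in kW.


LMTD = 29.6586 K
Q = 153.1380 * 46.4800 * 29.6586 = 211105.5784 W = 211.1056 kW

211.1056 kW


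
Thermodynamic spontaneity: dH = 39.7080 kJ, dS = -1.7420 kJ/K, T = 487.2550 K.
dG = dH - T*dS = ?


T*dS = 487.2550 * -1.7420 = -848.7982 kJ
dG = 39.7080 + 848.7982 = 888.5062 kJ (non-spontaneous)

dG = 888.5062 kJ, non-spontaneous


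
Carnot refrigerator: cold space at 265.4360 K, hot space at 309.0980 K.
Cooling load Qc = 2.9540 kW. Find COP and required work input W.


COP = 265.4360 / 43.6620 = 6.0793
W = 2.9540 / 6.0793 = 0.4859 kW

COP = 6.0793, W = 0.4859 kW


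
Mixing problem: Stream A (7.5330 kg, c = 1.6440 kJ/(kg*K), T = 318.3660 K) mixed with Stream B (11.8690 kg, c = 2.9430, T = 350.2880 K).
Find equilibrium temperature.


num = 16178.4482
den = 47.3147
Tf = 341.9327 K

341.9327 K


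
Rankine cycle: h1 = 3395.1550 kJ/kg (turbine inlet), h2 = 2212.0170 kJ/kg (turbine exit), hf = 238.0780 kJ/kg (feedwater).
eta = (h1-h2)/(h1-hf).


W = 1183.1380 kJ/kg
Q_in = 3157.0770 kJ/kg
eta = 0.3748 = 37.4757%

eta = 37.4757%


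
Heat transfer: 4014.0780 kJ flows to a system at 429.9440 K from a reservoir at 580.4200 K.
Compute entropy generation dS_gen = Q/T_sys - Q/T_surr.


dS_sys = 4014.0780/429.9440 = 9.3363 kJ/K
dS_surr = -4014.0780/580.4200 = -6.9158 kJ/K
dS_gen = 9.3363 - 6.9158 = 2.4205 kJ/K (irreversible)

dS_gen = 2.4205 kJ/K, irreversible


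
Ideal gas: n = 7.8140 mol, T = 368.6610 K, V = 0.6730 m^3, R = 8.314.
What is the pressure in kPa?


P = nRT/V = 7.8140 * 8.314 * 368.6610 / 0.6730
= 23950.2816 / 0.6730 = 35587.3426 Pa = 35.5873 kPa

35.5873 kPa


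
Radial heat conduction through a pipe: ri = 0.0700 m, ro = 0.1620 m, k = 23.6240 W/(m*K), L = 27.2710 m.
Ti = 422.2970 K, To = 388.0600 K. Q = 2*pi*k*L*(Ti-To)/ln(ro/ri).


dT = 34.2370 K
ln(ro/ri) = 0.8391
Q = 2*pi*23.6240*27.2710*34.2370 / 0.8391 = 165164.1481 W

165164.1481 W


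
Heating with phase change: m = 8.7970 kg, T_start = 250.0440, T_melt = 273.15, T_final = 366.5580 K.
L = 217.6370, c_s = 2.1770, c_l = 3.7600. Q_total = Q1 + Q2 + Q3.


Q1 (sensible, solid) = 8.7970 * 2.1770 * 23.1060 = 442.5046 kJ
Q2 (latent) = 8.7970 * 217.6370 = 1914.5527 kJ
Q3 (sensible, liquid) = 8.7970 * 3.7600 * 93.4080 = 3089.6303 kJ
Q_total = 5446.6876 kJ

5446.6876 kJ


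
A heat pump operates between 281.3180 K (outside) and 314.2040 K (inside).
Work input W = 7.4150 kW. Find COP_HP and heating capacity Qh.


COP = 314.2040 / 32.8860 = 9.5543
Qh = 9.5543 * 7.4150 = 70.8454 kW

COP = 9.5543, Qh = 70.8454 kW


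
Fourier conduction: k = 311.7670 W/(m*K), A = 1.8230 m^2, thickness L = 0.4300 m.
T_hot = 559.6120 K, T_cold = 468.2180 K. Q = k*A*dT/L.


dT = 91.3940 K
Q = 311.7670 * 1.8230 * 91.3940 / 0.4300 = 120799.7519 W

120799.7519 W


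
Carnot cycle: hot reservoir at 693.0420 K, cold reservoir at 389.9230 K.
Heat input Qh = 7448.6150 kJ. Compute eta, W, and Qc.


eta = 1 - 389.9230/693.0420 = 0.4374
W = 0.4374 * 7448.6150 = 3257.8354 kJ
Qc = 7448.6150 - 3257.8354 = 4190.7796 kJ

eta = 43.7375%, W = 3257.8354 kJ, Qc = 4190.7796 kJ


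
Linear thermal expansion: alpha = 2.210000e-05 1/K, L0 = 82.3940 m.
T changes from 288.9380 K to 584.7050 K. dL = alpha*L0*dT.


dT = 295.7670 K
dL = 2.210000e-05 * 82.3940 * 295.7670 = 0.538564 m
L_final = 82.932564 m

dL = 0.538564 m


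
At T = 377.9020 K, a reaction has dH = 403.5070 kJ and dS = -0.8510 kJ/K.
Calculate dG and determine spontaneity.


T*dS = 377.9020 * -0.8510 = -321.5946 kJ
dG = 403.5070 + 321.5946 = 725.1016 kJ (non-spontaneous)

dG = 725.1016 kJ, non-spontaneous


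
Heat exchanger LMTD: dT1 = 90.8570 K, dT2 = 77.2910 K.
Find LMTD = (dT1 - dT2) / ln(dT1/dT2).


dT1/dT2 = 1.1755
ln(dT1/dT2) = 0.1617
LMTD = 13.5660 / 0.1617 = 83.8913 K

83.8913 K


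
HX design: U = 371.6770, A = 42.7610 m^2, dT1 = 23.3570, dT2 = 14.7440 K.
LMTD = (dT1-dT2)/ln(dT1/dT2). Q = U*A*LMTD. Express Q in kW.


LMTD = 18.7215 K
Q = 371.6770 * 42.7610 * 18.7215 = 297545.2597 W = 297.5453 kW

297.5453 kW


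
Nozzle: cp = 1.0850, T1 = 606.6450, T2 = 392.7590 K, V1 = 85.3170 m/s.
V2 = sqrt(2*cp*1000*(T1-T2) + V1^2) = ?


dT = 213.8860 K
2*cp*1000*dT = 464132.6200
V1^2 = 7278.9905
V2 = sqrt(471411.6105) = 686.5942 m/s

686.5942 m/s


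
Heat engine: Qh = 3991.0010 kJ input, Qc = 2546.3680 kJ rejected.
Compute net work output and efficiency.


W = 3991.0010 - 2546.3680 = 1444.6330 kJ
eta = 1444.6330 / 3991.0010 = 0.3620 = 36.1973%

W = 1444.6330 kJ, eta = 36.1973%


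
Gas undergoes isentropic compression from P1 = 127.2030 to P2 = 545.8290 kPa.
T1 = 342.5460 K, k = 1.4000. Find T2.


(k-1)/k = 0.2857
(P2/P1)^exp = 1.5161
T2 = 342.5460 * 1.5161 = 519.3380 K

519.3380 K


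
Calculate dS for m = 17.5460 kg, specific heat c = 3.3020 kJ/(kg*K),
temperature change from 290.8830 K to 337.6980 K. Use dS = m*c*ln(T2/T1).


T2/T1 = 1.1609
ln(T2/T1) = 0.1492
dS = 17.5460 * 3.3020 * 0.1492 = 8.6460 kJ/K

8.6460 kJ/K


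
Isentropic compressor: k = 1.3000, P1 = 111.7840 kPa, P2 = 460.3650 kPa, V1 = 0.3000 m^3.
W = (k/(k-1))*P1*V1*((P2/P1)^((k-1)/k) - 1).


(k-1)/k = 0.2308
(P2/P1)^exp = 1.3863
W = 4.3333 * 111.7840 * 0.3000 * (1.3863 - 1) = 56.1377 kJ

56.1377 kJ


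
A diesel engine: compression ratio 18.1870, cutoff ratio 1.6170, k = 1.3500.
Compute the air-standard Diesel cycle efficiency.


r^(k-1) = 2.7600
rc^k = 1.9132
eta = 0.6028 = 60.2784%

60.2784%


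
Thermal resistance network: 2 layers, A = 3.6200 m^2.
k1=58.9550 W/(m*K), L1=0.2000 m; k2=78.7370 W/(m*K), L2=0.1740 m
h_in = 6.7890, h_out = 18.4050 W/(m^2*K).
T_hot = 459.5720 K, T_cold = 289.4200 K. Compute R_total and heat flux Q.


R_conv_in = 1/(6.7890*3.6200) = 0.0407
R_1 = 0.2000/(58.9550*3.6200) = 0.0009
R_2 = 0.1740/(78.7370*3.6200) = 0.0006
R_conv_out = 1/(18.4050*3.6200) = 0.0150
R_total = 0.0572 K/W
Q = 170.1520 / 0.0572 = 2972.2671 W

R_total = 0.0572 K/W, Q = 2972.2671 W


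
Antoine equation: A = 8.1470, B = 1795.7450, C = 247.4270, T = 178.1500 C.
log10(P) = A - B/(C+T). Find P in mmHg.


C+T = 425.5770
B/(C+T) = 4.2196
log10(P) = 8.1470 - 4.2196 = 3.9274
P = 10^3.9274 = 8461.4796 mmHg

8461.4796 mmHg


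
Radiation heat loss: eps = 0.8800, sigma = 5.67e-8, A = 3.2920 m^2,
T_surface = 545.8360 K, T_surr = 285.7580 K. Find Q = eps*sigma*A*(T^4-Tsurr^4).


T^4 = 8.8766e+10
Tsurr^4 = 6.6680e+09
Q = 0.8800 * 5.67e-8 * 3.2920 * 8.2098e+10 = 13485.2970 W

13485.2970 W


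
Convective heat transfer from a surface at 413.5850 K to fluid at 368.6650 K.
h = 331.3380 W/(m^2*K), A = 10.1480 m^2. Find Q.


dT = 44.9200 K
Q = 331.3380 * 10.1480 * 44.9200 = 151039.8176 W

151039.8176 W


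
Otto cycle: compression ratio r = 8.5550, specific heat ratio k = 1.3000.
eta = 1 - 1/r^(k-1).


r^(k-1) = 1.9040
eta = 1 - 1/1.9040 = 0.4748 = 47.4789%

47.4789%


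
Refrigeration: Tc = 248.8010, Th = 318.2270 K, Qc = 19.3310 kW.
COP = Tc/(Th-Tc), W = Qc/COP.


COP = 248.8010 / 69.4260 = 3.5837
W = 19.3310 / 3.5837 = 5.3942 kW

COP = 3.5837, W = 5.3942 kW


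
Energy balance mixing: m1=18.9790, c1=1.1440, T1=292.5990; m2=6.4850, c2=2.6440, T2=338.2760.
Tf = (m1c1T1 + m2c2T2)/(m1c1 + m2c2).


num = 12153.0978
den = 38.8583
Tf = 312.7541 K

312.7541 K


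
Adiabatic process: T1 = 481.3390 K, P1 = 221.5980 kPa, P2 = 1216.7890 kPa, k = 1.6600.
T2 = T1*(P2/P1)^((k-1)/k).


(k-1)/k = 0.3976
(P2/P1)^exp = 1.9682
T2 = 481.3390 * 1.9682 = 947.3894 K

947.3894 K


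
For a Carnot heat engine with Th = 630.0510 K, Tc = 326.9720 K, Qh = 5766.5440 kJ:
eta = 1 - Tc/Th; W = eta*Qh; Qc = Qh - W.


eta = 1 - 326.9720/630.0510 = 0.4810
W = 0.4810 * 5766.5440 = 2773.9316 kJ
Qc = 5766.5440 - 2773.9316 = 2992.6124 kJ

eta = 48.1039%, W = 2773.9316 kJ, Qc = 2992.6124 kJ


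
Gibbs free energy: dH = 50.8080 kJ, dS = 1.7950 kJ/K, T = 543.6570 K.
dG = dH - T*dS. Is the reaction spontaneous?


T*dS = 543.6570 * 1.7950 = 975.8643 kJ
dG = 50.8080 - 975.8643 = -925.0563 kJ (spontaneous)

dG = -925.0563 kJ, spontaneous


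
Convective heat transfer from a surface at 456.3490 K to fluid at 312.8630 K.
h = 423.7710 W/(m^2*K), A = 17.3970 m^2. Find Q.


dT = 143.4860 K
Q = 423.7710 * 17.3970 * 143.4860 = 1057828.1637 W

1057828.1637 W


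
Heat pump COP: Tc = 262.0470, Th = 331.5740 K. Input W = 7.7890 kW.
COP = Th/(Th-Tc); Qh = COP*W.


COP = 331.5740 / 69.5270 = 4.7690
Qh = 4.7690 * 7.7890 = 37.1457 kW

COP = 4.7690, Qh = 37.1457 kW


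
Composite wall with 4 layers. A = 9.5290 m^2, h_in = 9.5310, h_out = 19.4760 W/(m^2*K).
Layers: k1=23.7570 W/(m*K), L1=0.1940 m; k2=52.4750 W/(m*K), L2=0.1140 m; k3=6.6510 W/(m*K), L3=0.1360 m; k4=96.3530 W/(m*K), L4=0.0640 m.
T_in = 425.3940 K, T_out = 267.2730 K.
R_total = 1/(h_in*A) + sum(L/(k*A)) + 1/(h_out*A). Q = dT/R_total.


R_conv_in = 1/(9.5310*9.5290) = 0.0110
R_1 = 0.1940/(23.7570*9.5290) = 0.0009
R_2 = 0.1140/(52.4750*9.5290) = 0.0002
R_3 = 0.1360/(6.6510*9.5290) = 0.0021
R_4 = 0.0640/(96.3530*9.5290) = 6.9706e-05
R_conv_out = 1/(19.4760*9.5290) = 0.0054
R_total = 0.0197 K/W
Q = 158.1210 / 0.0197 = 8026.6398 W

R_total = 0.0197 K/W, Q = 8026.6398 W


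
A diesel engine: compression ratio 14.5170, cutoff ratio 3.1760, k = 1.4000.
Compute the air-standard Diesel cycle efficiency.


r^(k-1) = 2.9158
rc^k = 5.0423
eta = 0.5449 = 54.4911%

54.4911%


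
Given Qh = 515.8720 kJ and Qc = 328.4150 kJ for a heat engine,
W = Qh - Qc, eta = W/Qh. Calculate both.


W = 515.8720 - 328.4150 = 187.4570 kJ
eta = 187.4570 / 515.8720 = 0.3634 = 36.3379%

W = 187.4570 kJ, eta = 36.3379%


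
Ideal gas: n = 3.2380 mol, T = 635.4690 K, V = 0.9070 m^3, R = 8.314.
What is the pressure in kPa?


P = nRT/V = 3.2380 * 8.314 * 635.4690 / 0.9070
= 17107.2906 / 0.9070 = 18861.4009 Pa = 18.8614 kPa

18.8614 kPa


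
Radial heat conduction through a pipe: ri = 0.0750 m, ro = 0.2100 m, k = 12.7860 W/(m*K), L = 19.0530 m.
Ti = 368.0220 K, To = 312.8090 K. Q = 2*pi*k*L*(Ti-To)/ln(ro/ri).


dT = 55.2130 K
ln(ro/ri) = 1.0296
Q = 2*pi*12.7860*19.0530*55.2130 / 1.0296 = 82080.9845 W

82080.9845 W


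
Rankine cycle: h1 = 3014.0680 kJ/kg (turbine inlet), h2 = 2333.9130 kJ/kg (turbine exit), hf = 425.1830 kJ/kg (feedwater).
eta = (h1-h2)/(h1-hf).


W = 680.1550 kJ/kg
Q_in = 2588.8850 kJ/kg
eta = 0.2627 = 26.2721%

eta = 26.2721%


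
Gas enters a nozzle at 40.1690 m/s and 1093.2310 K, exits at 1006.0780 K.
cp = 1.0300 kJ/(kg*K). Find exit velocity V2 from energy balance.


dT = 87.1530 K
2*cp*1000*dT = 179535.1800
V1^2 = 1613.5486
V2 = sqrt(181148.7286) = 425.6157 m/s

425.6157 m/s


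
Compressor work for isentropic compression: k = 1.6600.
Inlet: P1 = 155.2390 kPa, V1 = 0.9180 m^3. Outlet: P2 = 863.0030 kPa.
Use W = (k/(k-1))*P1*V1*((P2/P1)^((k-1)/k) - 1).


(k-1)/k = 0.3976
(P2/P1)^exp = 1.9779
W = 2.5152 * 155.2390 * 0.9180 * (1.9779 - 1) = 350.5196 kJ

350.5196 kJ


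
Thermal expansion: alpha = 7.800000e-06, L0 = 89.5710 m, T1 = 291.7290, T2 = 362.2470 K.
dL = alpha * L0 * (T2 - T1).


dT = 70.5180 K
dL = 7.800000e-06 * 89.5710 * 70.5180 = 0.049268 m
L_final = 89.620268 m

dL = 0.049268 m


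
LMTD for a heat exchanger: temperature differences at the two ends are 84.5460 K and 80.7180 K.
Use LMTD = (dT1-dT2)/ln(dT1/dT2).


dT1/dT2 = 1.0474
ln(dT1/dT2) = 0.0463
LMTD = 3.8280 / 0.0463 = 82.6172 K

82.6172 K


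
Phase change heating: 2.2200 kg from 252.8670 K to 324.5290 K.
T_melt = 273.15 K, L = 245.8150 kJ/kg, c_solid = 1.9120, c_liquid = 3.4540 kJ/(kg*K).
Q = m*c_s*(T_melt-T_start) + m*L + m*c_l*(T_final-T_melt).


Q1 (sensible, solid) = 2.2200 * 1.9120 * 20.2830 = 86.0940 kJ
Q2 (latent) = 2.2200 * 245.8150 = 545.7093 kJ
Q3 (sensible, liquid) = 2.2200 * 3.4540 * 51.3790 = 393.9680 kJ
Q_total = 1025.7713 kJ

1025.7713 kJ


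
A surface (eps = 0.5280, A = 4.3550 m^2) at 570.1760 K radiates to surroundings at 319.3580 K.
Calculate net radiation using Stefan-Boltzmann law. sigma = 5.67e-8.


T^4 = 1.0569e+11
Tsurr^4 = 1.0402e+10
Q = 0.5280 * 5.67e-8 * 4.3550 * 9.5289e+10 = 12423.5583 W

12423.5583 W


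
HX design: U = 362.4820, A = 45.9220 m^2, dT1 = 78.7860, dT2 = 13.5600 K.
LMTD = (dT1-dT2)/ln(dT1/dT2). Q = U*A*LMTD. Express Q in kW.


LMTD = 37.0684 K
Q = 362.4820 * 45.9220 * 37.0684 = 617037.1455 W = 617.0371 kW

617.0371 kW


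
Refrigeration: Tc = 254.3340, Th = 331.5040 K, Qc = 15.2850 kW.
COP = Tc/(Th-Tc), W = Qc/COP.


COP = 254.3340 / 77.1700 = 3.2958
W = 15.2850 / 3.2958 = 4.6378 kW

COP = 3.2958, W = 4.6378 kW


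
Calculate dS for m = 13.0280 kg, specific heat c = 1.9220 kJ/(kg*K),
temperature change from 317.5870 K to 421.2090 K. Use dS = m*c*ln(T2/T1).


T2/T1 = 1.3263
ln(T2/T1) = 0.2824
dS = 13.0280 * 1.9220 * 0.2824 = 7.0707 kJ/K

7.0707 kJ/K


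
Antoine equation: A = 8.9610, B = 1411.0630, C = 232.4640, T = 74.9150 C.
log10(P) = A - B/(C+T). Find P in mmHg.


C+T = 307.3790
B/(C+T) = 4.5906
log10(P) = 8.9610 - 4.5906 = 4.3704
P = 10^4.3704 = 23462.3140 mmHg

23462.3140 mmHg


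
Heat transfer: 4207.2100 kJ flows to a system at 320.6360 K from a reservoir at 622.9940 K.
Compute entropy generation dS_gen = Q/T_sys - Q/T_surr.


dS_sys = 4207.2100/320.6360 = 13.1215 kJ/K
dS_surr = -4207.2100/622.9940 = -6.7532 kJ/K
dS_gen = 13.1215 - 6.7532 = 6.3682 kJ/K (irreversible)

dS_gen = 6.3682 kJ/K, irreversible


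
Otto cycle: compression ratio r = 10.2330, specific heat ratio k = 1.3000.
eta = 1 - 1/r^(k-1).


r^(k-1) = 2.0091
eta = 1 - 1/2.0091 = 0.5023 = 50.2264%

50.2264%


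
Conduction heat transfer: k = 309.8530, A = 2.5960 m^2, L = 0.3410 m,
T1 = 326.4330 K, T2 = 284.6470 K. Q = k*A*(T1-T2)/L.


dT = 41.7860 K
Q = 309.8530 * 2.5960 * 41.7860 / 0.3410 = 98568.1974 W

98568.1974 W


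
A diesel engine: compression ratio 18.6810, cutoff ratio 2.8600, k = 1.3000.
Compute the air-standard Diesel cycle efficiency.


r^(k-1) = 2.4067
rc^k = 3.9199
eta = 0.4982 = 49.8244%

49.8244%


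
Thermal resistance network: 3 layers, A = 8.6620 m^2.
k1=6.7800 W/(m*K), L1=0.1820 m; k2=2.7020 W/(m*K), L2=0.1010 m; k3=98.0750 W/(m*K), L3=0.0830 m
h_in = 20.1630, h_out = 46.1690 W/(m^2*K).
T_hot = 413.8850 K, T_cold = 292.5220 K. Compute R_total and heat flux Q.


R_conv_in = 1/(20.1630*8.6620) = 0.0057
R_1 = 0.1820/(6.7800*8.6620) = 0.0031
R_2 = 0.1010/(2.7020*8.6620) = 0.0043
R_3 = 0.0830/(98.0750*8.6620) = 9.7702e-05
R_conv_out = 1/(46.1690*8.6620) = 0.0025
R_total = 0.0157 K/W
Q = 121.3630 / 0.0157 = 7711.3235 W

R_total = 0.0157 K/W, Q = 7711.3235 W


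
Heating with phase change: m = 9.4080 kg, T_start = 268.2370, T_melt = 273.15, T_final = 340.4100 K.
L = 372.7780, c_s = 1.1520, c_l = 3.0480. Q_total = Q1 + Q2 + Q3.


Q1 (sensible, solid) = 9.4080 * 1.1520 * 4.9130 = 53.2472 kJ
Q2 (latent) = 9.4080 * 372.7780 = 3507.0954 kJ
Q3 (sensible, liquid) = 9.4080 * 3.0480 * 67.2600 = 1928.7198 kJ
Q_total = 5489.0624 kJ

5489.0624 kJ


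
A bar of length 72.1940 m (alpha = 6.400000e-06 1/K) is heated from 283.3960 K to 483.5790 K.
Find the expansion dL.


dT = 200.1830 K
dL = 6.400000e-06 * 72.1940 * 200.1830 = 0.092493 m
L_final = 72.286493 m

dL = 0.092493 m


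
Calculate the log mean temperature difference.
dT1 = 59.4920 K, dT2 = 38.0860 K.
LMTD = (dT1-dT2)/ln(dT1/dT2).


dT1/dT2 = 1.5620
ln(dT1/dT2) = 0.4460
LMTD = 21.4060 / 0.4460 = 47.9960 K

47.9960 K


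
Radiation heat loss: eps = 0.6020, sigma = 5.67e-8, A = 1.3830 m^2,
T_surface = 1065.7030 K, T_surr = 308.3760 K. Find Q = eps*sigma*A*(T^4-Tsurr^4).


T^4 = 1.2899e+12
Tsurr^4 = 9.0432e+09
Q = 0.6020 * 5.67e-8 * 1.3830 * 1.2808e+12 = 60463.1735 W

60463.1735 W


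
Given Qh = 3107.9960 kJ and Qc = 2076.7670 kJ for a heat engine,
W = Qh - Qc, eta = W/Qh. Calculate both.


W = 3107.9960 - 2076.7670 = 1031.2290 kJ
eta = 1031.2290 / 3107.9960 = 0.3318 = 33.1799%

W = 1031.2290 kJ, eta = 33.1799%


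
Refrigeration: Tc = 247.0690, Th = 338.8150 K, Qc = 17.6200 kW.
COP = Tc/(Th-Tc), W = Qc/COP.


COP = 247.0690 / 91.7460 = 2.6930
W = 17.6200 / 2.6930 = 6.5430 kW

COP = 2.6930, W = 6.5430 kW


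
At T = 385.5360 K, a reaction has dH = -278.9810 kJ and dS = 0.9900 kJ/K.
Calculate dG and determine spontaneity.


T*dS = 385.5360 * 0.9900 = 381.6806 kJ
dG = -278.9810 - 381.6806 = -660.6616 kJ (spontaneous)

dG = -660.6616 kJ, spontaneous


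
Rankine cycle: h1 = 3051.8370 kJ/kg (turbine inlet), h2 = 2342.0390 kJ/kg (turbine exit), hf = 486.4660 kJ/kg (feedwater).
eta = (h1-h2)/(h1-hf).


W = 709.7980 kJ/kg
Q_in = 2565.3710 kJ/kg
eta = 0.2767 = 27.6684%

eta = 27.6684%


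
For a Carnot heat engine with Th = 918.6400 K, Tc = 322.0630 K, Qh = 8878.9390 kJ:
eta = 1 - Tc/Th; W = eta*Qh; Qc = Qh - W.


eta = 1 - 322.0630/918.6400 = 0.6494
W = 0.6494 * 8878.9390 = 5766.1007 kJ
Qc = 8878.9390 - 5766.1007 = 3112.8383 kJ

eta = 64.9413%, W = 5766.1007 kJ, Qc = 3112.8383 kJ


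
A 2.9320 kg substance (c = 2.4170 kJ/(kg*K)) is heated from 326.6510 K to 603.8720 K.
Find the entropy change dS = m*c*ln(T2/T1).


T2/T1 = 1.8487
ln(T2/T1) = 0.6145
dS = 2.9320 * 2.4170 * 0.6145 = 4.3545 kJ/K

4.3545 kJ/K


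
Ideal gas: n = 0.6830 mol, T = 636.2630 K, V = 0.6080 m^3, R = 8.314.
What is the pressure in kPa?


P = nRT/V = 0.6830 * 8.314 * 636.2630 / 0.6080
= 3612.9953 / 0.6080 = 5942.4264 Pa = 5.9424 kPa

5.9424 kPa


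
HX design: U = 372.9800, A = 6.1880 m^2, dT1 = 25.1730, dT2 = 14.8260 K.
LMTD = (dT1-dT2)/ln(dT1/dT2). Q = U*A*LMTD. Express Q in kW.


LMTD = 19.5452 K
Q = 372.9800 * 6.1880 * 19.5452 = 45110.2150 W = 45.1102 kW

45.1102 kW


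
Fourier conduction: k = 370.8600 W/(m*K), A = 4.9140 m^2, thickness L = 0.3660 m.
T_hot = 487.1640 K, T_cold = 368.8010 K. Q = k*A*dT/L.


dT = 118.3630 K
Q = 370.8600 * 4.9140 * 118.3630 / 0.3660 = 589359.1424 W

589359.1424 W


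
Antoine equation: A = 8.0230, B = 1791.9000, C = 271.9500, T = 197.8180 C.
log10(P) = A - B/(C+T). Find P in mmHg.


C+T = 469.7680
B/(C+T) = 3.8144
log10(P) = 8.0230 - 3.8144 = 4.2086
P = 10^4.2086 = 16164.5619 mmHg

16164.5619 mmHg


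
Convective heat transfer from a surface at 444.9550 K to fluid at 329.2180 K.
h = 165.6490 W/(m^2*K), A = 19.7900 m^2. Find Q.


dT = 115.7370 K
Q = 165.6490 * 19.7900 * 115.7370 = 379408.3054 W

379408.3054 W


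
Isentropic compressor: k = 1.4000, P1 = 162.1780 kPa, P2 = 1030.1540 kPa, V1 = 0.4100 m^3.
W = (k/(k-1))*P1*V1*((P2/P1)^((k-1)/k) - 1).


(k-1)/k = 0.2857
(P2/P1)^exp = 1.6959
W = 3.5000 * 162.1780 * 0.4100 * (1.6959 - 1) = 161.9561 kJ

161.9561 kJ


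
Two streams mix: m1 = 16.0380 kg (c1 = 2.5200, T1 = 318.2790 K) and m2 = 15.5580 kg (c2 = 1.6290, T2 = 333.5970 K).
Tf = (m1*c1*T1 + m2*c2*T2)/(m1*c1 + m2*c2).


num = 21318.1640
den = 65.7597
Tf = 324.1826 K

324.1826 K


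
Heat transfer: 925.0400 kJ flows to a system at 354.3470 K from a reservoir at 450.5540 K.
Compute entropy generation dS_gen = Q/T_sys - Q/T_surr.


dS_sys = 925.0400/354.3470 = 2.6105 kJ/K
dS_surr = -925.0400/450.5540 = -2.0531 kJ/K
dS_gen = 2.6105 - 2.0531 = 0.5574 kJ/K (irreversible)

dS_gen = 0.5574 kJ/K, irreversible


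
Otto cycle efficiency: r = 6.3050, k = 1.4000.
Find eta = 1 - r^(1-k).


r^(k-1) = 2.0887
eta = 1 - 1/2.0887 = 0.5212 = 52.1231%

52.1231%


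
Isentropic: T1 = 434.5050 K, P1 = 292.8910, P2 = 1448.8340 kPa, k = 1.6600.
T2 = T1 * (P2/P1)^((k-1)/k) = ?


(k-1)/k = 0.3976
(P2/P1)^exp = 1.8882
T2 = 434.5050 * 1.8882 = 820.4399 K

820.4399 K


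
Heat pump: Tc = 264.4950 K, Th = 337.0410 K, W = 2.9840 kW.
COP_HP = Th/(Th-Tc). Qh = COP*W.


COP = 337.0410 / 72.5460 = 4.6459
Qh = 4.6459 * 2.9840 = 13.8633 kW

COP = 4.6459, Qh = 13.8633 kW


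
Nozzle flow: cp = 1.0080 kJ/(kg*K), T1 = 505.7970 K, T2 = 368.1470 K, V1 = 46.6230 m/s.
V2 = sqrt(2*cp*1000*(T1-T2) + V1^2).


dT = 137.6500 K
2*cp*1000*dT = 277502.4000
V1^2 = 2173.7041
V2 = sqrt(279676.1041) = 528.8441 m/s

528.8441 m/s


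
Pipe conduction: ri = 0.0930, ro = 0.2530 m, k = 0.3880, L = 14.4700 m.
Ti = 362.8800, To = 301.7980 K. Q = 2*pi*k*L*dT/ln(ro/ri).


dT = 61.0820 K
ln(ro/ri) = 1.0008
Q = 2*pi*0.3880*14.4700*61.0820 / 1.0008 = 2153.0317 W

2153.0317 W


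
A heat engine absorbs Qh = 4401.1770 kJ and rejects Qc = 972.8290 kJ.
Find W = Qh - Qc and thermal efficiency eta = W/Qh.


W = 4401.1770 - 972.8290 = 3428.3480 kJ
eta = 3428.3480 / 4401.1770 = 0.7790 = 77.8962%

W = 3428.3480 kJ, eta = 77.8962%


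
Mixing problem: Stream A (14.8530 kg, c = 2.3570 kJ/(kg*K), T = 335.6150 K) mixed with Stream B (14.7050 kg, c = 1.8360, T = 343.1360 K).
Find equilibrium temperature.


num = 21013.5009
den = 62.0069
Tf = 338.8897 K

338.8897 K


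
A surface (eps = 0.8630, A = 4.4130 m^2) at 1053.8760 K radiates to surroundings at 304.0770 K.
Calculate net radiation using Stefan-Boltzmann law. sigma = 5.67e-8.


T^4 = 1.2336e+12
Tsurr^4 = 8.5494e+09
Q = 0.8630 * 5.67e-8 * 4.4130 * 1.2250e+12 = 264524.1953 W

264524.1953 W


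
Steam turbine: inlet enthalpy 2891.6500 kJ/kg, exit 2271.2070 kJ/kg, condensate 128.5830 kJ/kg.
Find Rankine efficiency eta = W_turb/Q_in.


W = 620.4430 kJ/kg
Q_in = 2763.0670 kJ/kg
eta = 0.2245 = 22.4549%

eta = 22.4549%


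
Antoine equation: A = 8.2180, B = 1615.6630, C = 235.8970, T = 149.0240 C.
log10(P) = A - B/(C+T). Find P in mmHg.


C+T = 384.9210
B/(C+T) = 4.1974
log10(P) = 8.2180 - 4.1974 = 4.0206
P = 10^4.0206 = 10486.0384 mmHg

10486.0384 mmHg


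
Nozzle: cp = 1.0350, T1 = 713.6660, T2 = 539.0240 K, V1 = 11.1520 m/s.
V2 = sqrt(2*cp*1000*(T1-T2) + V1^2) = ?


dT = 174.6420 K
2*cp*1000*dT = 361508.9400
V1^2 = 124.3671
V2 = sqrt(361633.3071) = 601.3595 m/s

601.3595 m/s


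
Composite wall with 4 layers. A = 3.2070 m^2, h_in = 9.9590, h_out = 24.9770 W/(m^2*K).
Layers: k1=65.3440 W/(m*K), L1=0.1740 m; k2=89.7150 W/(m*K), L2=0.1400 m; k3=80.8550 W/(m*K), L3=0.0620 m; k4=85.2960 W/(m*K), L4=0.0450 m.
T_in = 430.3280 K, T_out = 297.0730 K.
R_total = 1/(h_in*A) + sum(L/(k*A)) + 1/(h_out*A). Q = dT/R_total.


R_conv_in = 1/(9.9590*3.2070) = 0.0313
R_1 = 0.1740/(65.3440*3.2070) = 0.0008
R_2 = 0.1400/(89.7150*3.2070) = 0.0005
R_3 = 0.0620/(80.8550*3.2070) = 0.0002
R_4 = 0.0450/(85.2960*3.2070) = 0.0002
R_conv_out = 1/(24.9770*3.2070) = 0.0125
R_total = 0.0455 K/W
Q = 133.2550 / 0.0455 = 2927.7237 W

R_total = 0.0455 K/W, Q = 2927.7237 W


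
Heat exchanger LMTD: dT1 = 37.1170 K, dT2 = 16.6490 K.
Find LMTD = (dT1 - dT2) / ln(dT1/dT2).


dT1/dT2 = 2.2294
ln(dT1/dT2) = 0.8017
LMTD = 20.4680 / 0.8017 = 25.5300 K

25.5300 K


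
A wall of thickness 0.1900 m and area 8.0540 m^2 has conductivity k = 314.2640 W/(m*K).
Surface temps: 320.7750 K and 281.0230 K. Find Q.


dT = 39.7520 K
Q = 314.2640 * 8.0540 * 39.7520 / 0.1900 = 529555.6939 W

529555.6939 W


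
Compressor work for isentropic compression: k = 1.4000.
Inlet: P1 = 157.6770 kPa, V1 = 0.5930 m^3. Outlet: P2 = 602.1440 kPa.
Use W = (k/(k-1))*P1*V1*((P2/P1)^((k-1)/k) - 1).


(k-1)/k = 0.2857
(P2/P1)^exp = 1.4664
W = 3.5000 * 157.6770 * 0.5930 * (1.4664 - 1) = 152.6487 kJ

152.6487 kJ


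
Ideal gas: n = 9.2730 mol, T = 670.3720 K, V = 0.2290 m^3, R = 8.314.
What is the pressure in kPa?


P = nRT/V = 9.2730 * 8.314 * 670.3720 / 0.2290
= 51682.8133 / 0.2290 = 225689.1413 Pa = 225.6891 kPa

225.6891 kPa


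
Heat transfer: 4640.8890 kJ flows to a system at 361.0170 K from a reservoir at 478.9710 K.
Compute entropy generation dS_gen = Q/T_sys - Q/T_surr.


dS_sys = 4640.8890/361.0170 = 12.8550 kJ/K
dS_surr = -4640.8890/478.9710 = -9.6893 kJ/K
dS_gen = 12.8550 - 9.6893 = 3.1658 kJ/K (irreversible)

dS_gen = 3.1658 kJ/K, irreversible


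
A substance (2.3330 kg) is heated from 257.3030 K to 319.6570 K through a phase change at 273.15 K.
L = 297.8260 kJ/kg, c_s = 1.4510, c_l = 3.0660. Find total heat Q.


Q1 (sensible, solid) = 2.3330 * 1.4510 * 15.8470 = 53.6450 kJ
Q2 (latent) = 2.3330 * 297.8260 = 694.8281 kJ
Q3 (sensible, liquid) = 2.3330 * 3.0660 * 46.5070 = 332.6635 kJ
Q_total = 1081.1366 kJ

1081.1366 kJ


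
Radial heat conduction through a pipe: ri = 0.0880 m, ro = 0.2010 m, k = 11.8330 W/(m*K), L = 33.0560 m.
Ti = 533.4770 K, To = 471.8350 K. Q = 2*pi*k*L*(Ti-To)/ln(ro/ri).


dT = 61.6420 K
ln(ro/ri) = 0.8260
Q = 2*pi*11.8330*33.0560*61.6420 / 0.8260 = 183416.5341 W

183416.5341 W
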